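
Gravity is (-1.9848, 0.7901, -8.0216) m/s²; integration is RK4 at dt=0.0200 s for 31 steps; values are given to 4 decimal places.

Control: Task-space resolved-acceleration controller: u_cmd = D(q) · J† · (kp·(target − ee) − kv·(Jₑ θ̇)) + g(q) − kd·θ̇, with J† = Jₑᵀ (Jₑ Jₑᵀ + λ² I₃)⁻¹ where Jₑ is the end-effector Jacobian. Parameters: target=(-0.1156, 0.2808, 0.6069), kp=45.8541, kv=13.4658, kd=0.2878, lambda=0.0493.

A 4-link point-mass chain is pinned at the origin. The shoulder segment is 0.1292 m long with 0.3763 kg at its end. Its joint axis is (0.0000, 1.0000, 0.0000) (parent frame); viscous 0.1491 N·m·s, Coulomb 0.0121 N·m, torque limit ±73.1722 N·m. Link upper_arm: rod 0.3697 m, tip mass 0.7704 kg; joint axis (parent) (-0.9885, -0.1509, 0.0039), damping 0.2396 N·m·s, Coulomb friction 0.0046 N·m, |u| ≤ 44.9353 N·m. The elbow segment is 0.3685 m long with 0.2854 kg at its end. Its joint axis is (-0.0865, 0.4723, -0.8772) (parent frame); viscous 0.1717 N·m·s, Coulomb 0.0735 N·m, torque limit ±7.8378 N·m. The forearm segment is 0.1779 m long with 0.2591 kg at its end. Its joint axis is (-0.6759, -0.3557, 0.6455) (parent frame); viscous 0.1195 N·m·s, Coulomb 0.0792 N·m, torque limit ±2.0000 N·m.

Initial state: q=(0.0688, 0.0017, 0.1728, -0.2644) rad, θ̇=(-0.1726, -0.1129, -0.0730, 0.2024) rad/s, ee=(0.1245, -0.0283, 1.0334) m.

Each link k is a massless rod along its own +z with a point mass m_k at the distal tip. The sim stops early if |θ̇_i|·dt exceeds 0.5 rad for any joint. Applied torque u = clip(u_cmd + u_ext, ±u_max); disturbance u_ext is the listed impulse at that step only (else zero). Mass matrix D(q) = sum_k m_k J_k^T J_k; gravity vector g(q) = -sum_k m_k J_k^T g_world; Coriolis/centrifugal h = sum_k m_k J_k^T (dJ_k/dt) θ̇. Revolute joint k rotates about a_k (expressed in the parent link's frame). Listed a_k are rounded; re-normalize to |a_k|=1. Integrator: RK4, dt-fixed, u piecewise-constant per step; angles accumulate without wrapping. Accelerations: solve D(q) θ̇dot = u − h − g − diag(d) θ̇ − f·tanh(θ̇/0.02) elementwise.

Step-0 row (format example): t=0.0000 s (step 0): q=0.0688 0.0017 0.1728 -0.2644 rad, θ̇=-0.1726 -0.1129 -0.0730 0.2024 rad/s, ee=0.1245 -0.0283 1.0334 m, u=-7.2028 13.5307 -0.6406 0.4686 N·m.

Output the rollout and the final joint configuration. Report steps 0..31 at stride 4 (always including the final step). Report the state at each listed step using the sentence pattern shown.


t=0.0800 s (step 4): q=0.0225 0.0717 0.2418 -0.3336 rad, θ̇=-0.7581 1.4451 0.9489 0.0163 rad/s, ee=0.0831 0.0248 1.0351 m, u=0.0912 2.2845 0.0870 -0.2001 N·m.
t=0.1600 s (step 8): q=-0.0372 0.2066 0.3068 -0.3926 rad, θ̇=-0.7181 1.7473 0.7570 -0.1727 rad/s, ee=0.0169 0.1357 1.0259 m, u=3.2138 -2.1385 0.5838 -0.3608 N·m.
t=0.2400 s (step 12): q=-0.0880 0.3445 0.3607 -0.4446 rad, θ̇=-0.5574 1.6231 0.6331 -0.3075 rad/s, ee=-0.0411 0.2470 0.9985 m, u=4.1212 -3.8620 0.7492 -0.3712 N·m.
t=0.3200 s (step 16): q=-0.1250 0.4665 0.4078 -0.4958 rad, θ̇=-0.3804 1.3878 0.5641 -0.3100 rad/s, ee=-0.0817 0.3408 0.9608 m, u=4.1658 -4.5641 0.7823 -0.3766 N·m.
t=0.4000 s (step 20): q=-0.1481 0.5696 0.4509 -0.5484 rad, θ̇=-0.2120 1.1562 0.5200 -0.3409 rad/s, ee=-0.1051 0.4147 0.9210 m, u=3.9304 -4.8630 0.7693 -0.3622 N·m.
t=0.4800 s (step 24): q=-0.1583 0.6551 0.4913 -0.6032 rad, θ̇=-0.0598 0.9518 0.4849 -0.3885 rad/s, ee=-0.1146 0.4713 0.8839 m, u=3.6138 -5.0144 0.7406 -0.3412 N·m.
t=0.5600 s (step 28): q=-0.1571 0.7252 0.5295 -0.6603 rad, θ̇=0.0693 0.7735 0.4582 -0.4441 rad/s, ee=-0.1135 0.5138 0.8518 m, u=3.2924 -5.1065 0.7054 -0.3174 N·m.
t=0.6200 s (step 31): q=-0.1499 0.7688 0.5568 -0.7052 rad, θ̇=0.1690 0.6794 0.4505 -1.0088 rad/s, ee=-0.1077 0.5378 0.8315 m.
final q (rad): -0.1499 0.7688 0.5568 -0.7052


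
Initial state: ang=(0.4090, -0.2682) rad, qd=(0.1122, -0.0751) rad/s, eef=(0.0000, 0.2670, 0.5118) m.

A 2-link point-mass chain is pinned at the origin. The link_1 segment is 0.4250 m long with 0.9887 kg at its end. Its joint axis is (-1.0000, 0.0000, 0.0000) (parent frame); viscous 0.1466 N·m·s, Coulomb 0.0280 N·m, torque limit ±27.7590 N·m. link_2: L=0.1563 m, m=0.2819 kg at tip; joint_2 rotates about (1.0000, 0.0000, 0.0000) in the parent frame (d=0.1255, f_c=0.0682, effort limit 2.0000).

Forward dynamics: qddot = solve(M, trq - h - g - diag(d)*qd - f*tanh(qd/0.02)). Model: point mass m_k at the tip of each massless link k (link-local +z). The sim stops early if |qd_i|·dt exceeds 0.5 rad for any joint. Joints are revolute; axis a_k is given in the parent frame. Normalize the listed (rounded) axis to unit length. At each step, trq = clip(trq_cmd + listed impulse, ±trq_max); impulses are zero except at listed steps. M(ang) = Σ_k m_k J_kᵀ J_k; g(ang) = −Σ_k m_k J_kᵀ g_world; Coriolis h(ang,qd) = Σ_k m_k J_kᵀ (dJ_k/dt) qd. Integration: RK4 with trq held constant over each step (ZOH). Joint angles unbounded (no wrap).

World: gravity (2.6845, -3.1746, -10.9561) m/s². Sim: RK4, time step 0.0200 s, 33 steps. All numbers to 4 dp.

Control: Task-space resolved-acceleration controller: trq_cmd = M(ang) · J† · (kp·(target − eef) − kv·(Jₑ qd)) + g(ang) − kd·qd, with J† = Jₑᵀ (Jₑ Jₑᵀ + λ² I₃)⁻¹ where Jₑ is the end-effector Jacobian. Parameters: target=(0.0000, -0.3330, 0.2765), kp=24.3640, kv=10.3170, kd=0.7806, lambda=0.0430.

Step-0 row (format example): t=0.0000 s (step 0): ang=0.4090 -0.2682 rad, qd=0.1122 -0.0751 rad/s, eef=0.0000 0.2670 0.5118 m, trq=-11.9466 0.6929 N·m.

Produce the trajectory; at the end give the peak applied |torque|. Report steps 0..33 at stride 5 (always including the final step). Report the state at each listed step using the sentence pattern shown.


t=0.1000 s (step 5): ang=0.2626 -0.3716 rad, qd=-2.7387 -5.2719 rad/s, eef=0.0000 0.2029 0.5363 m, trq=-3.1253 2.0000 N·m.
t=0.2000 s (step 10): ang=0.0017 -0.4830 rad, qd=-2.2603 3.3962 rad/s, eef=0.0000 0.0735 0.5633 m, trq=2.6614 -2.0000 N·m.
t=0.3000 s (step 15): ang=-0.2321 -0.4665 rad, qd=-2.3941 -3.1242 rad/s, eef=0.0000 -0.0614 0.5656 m, trq=3.4966 2.0000 N·m.
t=0.4000 s (step 20): ang=-0.4127 -0.3485 rad, qd=-1.2731 4.9363 rad/s, eef=0.0000 -0.1805 0.5453 m, trq=5.8659 -2.0000 N·m.
t=0.5000 s (step 25): ang=-0.5512 -0.2432 rad, qd=-1.4653 -2.4195 rad/s, eef=0.0000 -0.2700 0.5110 m, trq=4.6469 1.5621 N·m.
t=0.6000 s (step 30): ang=-0.6489 -0.1265 rad, qd=-0.5200 4.5140 rad/s, eef=0.0000 -0.3348 0.4741 m, trq=7.6916 -2.0000 N·m.
t=0.6600 s (step 33): ang=-0.6894 -0.0670 rad, qd=-0.7900 -2.1290 rad/s, eef=0.0000 -0.3615 0.4549 m.
max |trq| (N·m): 11.9466


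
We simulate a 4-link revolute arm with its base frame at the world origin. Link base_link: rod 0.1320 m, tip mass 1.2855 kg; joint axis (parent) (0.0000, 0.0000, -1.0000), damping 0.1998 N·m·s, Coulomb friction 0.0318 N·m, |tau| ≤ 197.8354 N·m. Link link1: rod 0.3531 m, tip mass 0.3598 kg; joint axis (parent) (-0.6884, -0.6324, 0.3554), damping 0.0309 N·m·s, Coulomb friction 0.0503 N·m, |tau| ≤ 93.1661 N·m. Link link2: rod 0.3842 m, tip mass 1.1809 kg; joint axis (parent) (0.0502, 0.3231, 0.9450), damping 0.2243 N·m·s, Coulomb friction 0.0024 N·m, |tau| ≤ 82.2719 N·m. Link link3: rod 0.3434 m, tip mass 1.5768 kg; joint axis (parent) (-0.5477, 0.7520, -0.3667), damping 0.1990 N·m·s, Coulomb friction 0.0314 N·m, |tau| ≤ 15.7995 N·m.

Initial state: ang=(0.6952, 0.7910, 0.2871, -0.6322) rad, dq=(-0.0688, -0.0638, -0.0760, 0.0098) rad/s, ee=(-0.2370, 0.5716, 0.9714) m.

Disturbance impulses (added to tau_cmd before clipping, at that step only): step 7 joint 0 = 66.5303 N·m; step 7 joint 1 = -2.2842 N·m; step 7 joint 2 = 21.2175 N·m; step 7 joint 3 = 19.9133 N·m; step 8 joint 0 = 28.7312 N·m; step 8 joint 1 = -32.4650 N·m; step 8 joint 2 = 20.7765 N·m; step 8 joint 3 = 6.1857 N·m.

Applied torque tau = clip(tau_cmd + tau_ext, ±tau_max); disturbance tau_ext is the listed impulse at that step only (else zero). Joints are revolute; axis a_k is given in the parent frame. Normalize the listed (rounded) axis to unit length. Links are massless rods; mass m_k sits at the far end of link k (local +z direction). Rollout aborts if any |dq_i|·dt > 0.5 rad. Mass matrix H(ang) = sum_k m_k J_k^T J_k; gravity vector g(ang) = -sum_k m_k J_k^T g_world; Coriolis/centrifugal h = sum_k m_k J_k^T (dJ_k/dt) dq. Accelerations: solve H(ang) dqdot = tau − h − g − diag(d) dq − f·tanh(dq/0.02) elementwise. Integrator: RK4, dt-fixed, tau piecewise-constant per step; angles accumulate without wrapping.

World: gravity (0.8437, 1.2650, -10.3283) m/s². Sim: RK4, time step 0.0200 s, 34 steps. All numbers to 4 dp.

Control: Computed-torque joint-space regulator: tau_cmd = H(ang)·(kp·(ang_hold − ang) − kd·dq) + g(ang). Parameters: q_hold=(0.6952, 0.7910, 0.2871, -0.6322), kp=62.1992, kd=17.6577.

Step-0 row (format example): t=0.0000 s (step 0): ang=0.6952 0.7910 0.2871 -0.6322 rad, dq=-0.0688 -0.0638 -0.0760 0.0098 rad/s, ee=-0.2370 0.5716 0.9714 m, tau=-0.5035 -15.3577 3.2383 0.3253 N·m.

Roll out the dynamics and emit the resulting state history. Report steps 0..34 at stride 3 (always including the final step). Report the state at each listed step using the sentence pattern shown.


t=0.0600 s (step 3): ang=0.6930 0.7891 0.2850 -0.6323 rad, dq=-0.0140 -0.0111 -0.0100 -0.0048 rad/s, ee=-0.2385 0.5700 0.9721 m, tau=-1.4492 -16.3296 3.1571 -0.0341 N·m.
t=0.1200 s (step 6): ang=0.6927 0.7889 0.2849 -0.6325 rad, dq=0.0025 0.0023 0.0027 0.0001 rad/s, ee=-0.2387 0.5698 0.9721 m, tau=-1.7701 -16.6642 3.1318 -0.1685 N·m.
t=0.1800 s (step 9): ang=0.7401 0.7948 0.3085 -0.6618 rad, dq=1.1417 0.2179 1.8877 -0.5182 rad/s, ee=-0.2114 0.5738 0.9722 m, tau=-29.1917 -5.4552 -9.8711 -6.6894 N·m.
t=0.2400 s (step 12): ang=0.7729 0.8008 0.3657 -0.6712 rad, dq=0.1282 0.0238 0.3166 0.0369 rad/s, ee=-0.1779 0.5735 0.9787 m, tau=-10.5917 -13.4239 -1.5092 -2.4643 N·m.
t=0.3000 s (step 15): ang=0.7705 0.8007 0.3686 -0.6672 rad, dq=-0.1542 -0.0152 -0.1270 0.0731 rad/s, ee=-0.1776 0.5735 0.9793 m, tau=-4.0463 -15.9548 1.6340 -0.8865 N·m.
t=0.3600 s (step 18): ang=0.7589 0.7997 0.3578 -0.6632 rad, dq=-0.2136 -0.0161 -0.2118 0.0606 rad/s, ee=-0.1867 0.5733 0.9781 m, tau=-1.8817 -16.8665 2.7468 -0.3301 N·m.
t=0.4200 s (step 21): ang=0.7463 0.7988 0.3453 -0.6599 rad, dq=-0.1987 -0.0134 -0.2011 0.0484 rad/s, ee=-0.1970 0.5730 0.9766 m, tau=-1.2770 -17.1391 3.1115 -0.1490 N·m.
t=0.4800 s (step 24): ang=0.7354 0.7981 0.3342 -0.6573 rad, dq=-0.1640 -0.0118 -0.1695 0.0396 rad/s, ee=-0.2060 0.5725 0.9751 m, tau=-1.2043 -17.1692 3.2102 -0.1020 N·m.
t=0.5400 s (step 27): ang=0.7266 0.7974 0.3250 -0.6551 rad, dq=-0.1290 -0.0109 -0.1376 0.0335 rad/s, ee=-0.2133 0.5721 0.9740 m, tau=-1.2929 -17.1219 3.2203 -0.1009 N·m.
t=0.6000 s (step 30): ang=0.7198 0.7968 0.3176 -0.6532 rad, dq=-0.0993 -0.0103 -0.1103 0.0291 rad/s, ee=-0.2190 0.5717 0.9731 m, tau=-1.4138 -17.0607 3.2053 -0.1138 N·m.
t=0.6600 s (step 33): ang=0.7145 0.7962 0.3117 -0.6516 rad, dq=-0.0757 -0.0096 -0.0882 0.0257 rad/s, ee=-0.2234 0.5714 0.9724 m, tau=-1.5256 -17.0061 3.1866 -0.1293 N·m.
t=0.6800 s (step 34): ang=0.7131 0.7960 0.3100 -0.6511 rad, dq=-0.0690 -0.0093 -0.0819 0.0248 rad/s, ee=-0.2246 0.5713 0.9722 m.


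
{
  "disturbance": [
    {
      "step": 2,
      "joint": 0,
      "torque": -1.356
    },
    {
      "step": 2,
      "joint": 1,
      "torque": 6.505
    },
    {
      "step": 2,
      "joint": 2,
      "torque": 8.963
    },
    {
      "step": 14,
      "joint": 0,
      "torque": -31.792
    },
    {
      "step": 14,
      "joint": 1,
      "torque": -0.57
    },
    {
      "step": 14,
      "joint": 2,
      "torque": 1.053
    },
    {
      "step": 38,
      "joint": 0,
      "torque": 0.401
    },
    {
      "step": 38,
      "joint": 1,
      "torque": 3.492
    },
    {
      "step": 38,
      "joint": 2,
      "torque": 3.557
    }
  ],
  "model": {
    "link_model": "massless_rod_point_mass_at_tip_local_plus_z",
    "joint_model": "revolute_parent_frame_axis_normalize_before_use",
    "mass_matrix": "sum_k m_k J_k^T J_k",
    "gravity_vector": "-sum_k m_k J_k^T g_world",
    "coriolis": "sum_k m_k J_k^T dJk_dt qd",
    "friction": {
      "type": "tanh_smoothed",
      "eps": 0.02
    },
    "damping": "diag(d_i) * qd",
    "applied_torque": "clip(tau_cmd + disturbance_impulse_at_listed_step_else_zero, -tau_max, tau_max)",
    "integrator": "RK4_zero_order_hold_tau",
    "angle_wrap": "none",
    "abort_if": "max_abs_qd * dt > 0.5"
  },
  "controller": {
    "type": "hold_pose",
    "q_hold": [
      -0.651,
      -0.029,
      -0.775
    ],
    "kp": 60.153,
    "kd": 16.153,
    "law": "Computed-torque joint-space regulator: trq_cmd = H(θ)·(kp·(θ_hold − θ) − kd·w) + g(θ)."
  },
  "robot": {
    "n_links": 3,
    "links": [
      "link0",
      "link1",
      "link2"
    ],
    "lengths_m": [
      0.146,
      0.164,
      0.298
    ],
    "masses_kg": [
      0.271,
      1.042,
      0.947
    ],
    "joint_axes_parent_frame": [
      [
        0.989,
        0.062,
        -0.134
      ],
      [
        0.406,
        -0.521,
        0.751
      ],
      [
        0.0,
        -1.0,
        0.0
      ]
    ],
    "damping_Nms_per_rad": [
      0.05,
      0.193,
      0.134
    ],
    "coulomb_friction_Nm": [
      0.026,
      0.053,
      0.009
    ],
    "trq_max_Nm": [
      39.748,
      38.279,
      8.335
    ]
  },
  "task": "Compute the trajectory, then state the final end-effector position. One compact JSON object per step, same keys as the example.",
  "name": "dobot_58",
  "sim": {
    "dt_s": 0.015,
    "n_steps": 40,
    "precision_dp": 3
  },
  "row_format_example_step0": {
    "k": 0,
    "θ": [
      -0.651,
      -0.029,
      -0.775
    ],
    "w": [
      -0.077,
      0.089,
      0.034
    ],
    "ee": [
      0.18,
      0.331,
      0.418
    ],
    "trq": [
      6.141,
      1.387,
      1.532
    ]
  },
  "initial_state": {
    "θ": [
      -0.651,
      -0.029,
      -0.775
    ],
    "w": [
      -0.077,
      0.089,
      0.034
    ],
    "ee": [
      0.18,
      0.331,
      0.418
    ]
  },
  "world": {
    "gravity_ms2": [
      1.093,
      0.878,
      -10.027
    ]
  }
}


{"k":1,"\u03b8":[-0.652,-0.028,-0.774],"w":[-0.055,0.018,0.06],"ee":[0.179,0.331,0.418],"trq":[6.05,1.424,1.563]}
{"k":2,"\u03b8":[-0.653,-0.028,-0.773],"w":[-0.04,0.009,0.045],"ee":[0.179,0.331,0.417],"trq":[4.62,7.948,8.335]}
{"k":3,"\u03b8":[-0.654,-0.017,-0.772],"w":[-0.109,1.457,0.168],"ee":[0.176,0.333,0.418],"trq":[6.257,-0.109,-0.061]}
{"k":4,"\u03b8":[-0.655,0.0,-0.768],"w":[-0.075,0.839,0.303],"ee":[0.172,0.335,0.42],"trq":[6.15,0.289,0.299]}
{"k":5,"\u03b8":[-0.656,0.01,-0.764],"w":[-0.048,0.458,0.326],"ee":[0.169,0.336,0.421],"trq":[6.062,0.588,0.59]}
{"k":6,"\u03b8":[-0.657,0.015,-0.759],"w":[-0.028,0.221,0.294],"ee":[0.167,0.337,0.422],"trq":[5.99,0.815,0.825]}
{"k":7,"\u03b8":[-0.657,0.017,-0.755],"w":[-0.013,0.072,0.242],"ee":[0.165,0.337,0.423],"trq":[5.933,0.99,1.012]}
{"k":8,"\u03b8":[-0.657,0.018,-0.752],"w":[-0.004,-0.002,0.17],"ee":[0.164,0.338,0.423],"trq":[5.89,1.121,1.163]}
{"k":9,"\u03b8":[-0.657,0.017,-0.75],"w":[0.001,-0.008,0.077],"ee":[0.164,0.338,0.424],"trq":[5.855,1.212,1.283]}
{"k":10,"\u03b8":[-0.657,0.017,-0.749],"w":[0.004,-0.012,0.007],"ee":[0.164,0.338,0.424],"trq":[5.828,1.283,1.379]}
{"k":11,"\u03b8":[-0.657,0.017,-0.749],"w":[0.007,-0.019,-0.04],"ee":[0.164,0.338,0.424],"trq":[5.806,1.337,1.453]}
{"k":12,"\u03b8":[-0.657,0.017,-0.75],"w":[0.008,-0.021,-0.076],"ee":[0.164,0.338,0.424],"trq":[5.787,1.378,1.511]}
{"k":13,"\u03b8":[-0.657,0.016,-0.752],"w":[0.01,-0.023,-0.102],"ee":[0.165,0.338,0.423],"trq":[5.772,1.41,1.557]}
{"k":14,"\u03b8":[-0.657,0.016,-0.753],"w":[0.01,-0.024,-0.119],"ee":[0.165,0.337,0.423],"trq":[-26.033,0.864,2.647]}
{"k":15,"\u03b8":[-0.666,0.017,-0.756],"w":[-1.213,0.147,-0.162],"ee":[0.165,0.341,0.42],"trq":[13.714,1.614,1.343]}
{"k":16,"\u03b8":[-0.681,0.018,-0.757],"w":[-0.9,-0.029,-0.045],"ee":[0.164,0.348,0.414],"trq":[12.258,1.609,1.377]}
{"k":17,"\u03b8":[-0.693,0.017,-0.758],"w":[-0.655,-0.04,-0.054],"ee":[0.163,0.353,0.41],"trq":[11.054,1.583,1.414]}
{"k":18,"\u03b8":[-0.702,0.017,-0.759],"w":[-0.459,-0.038,-0.073],"ee":[0.163,0.356,0.407],"trq":[10.061,1.562,1.453]}
{"k":19,"\u03b8":[-0.707,0.016,-0.76],"w":[-0.303,-0.033,-0.09],"ee":[0.163,0.359,0.405],"trq":[9.24,1.547,1.489]}
{"k":20,"\u03b8":[-0.711,0.016,-0.761],"w":[-0.18,-0.029,-0.104],"ee":[0.163,0.36,0.404],"trq":[8.564,1.535,1.522]}
{"k":21,"\u03b8":[-0.713,0.015,-0.763],"w":[-0.083,-0.027,-0.112],"ee":[0.163,0.361,0.403],"trq":[8.008,1.525,1.55]}
{"k":22,"\u03b8":[-0.713,0.015,-0.765],"w":[-0.008,-0.026,-0.117],"ee":[0.164,0.361,0.402],"trq":[7.55,1.518,1.575]}
{"k":23,"\u03b8":[-0.713,0.015,-0.766],"w":[0.048,-0.024,-0.119],"ee":[0.164,0.36,0.402],"trq":[7.185,1.511,1.595]}
{"k":24,"\u03b8":[-0.712,0.014,-0.768],"w":[0.09,-0.023,-0.119],"ee":[0.165,0.36,0.402],"trq":[6.887,1.506,1.613]}
{"k":25,"\u03b8":[-0.711,0.014,-0.77],"w":[0.121,-0.023,-0.117],"ee":[0.166,0.359,0.402],"trq":[6.644,1.501,1.628]}
{"k":26,"\u03b8":[-0.709,0.014,-0.772],"w":[0.143,-0.022,-0.113],"ee":[0.166,0.358,0.403],"trq":[6.445,1.497,1.641]}
{"k":27,"\u03b8":[-0.706,0.013,-0.773],"w":[0.158,-0.022,-0.109],"ee":[0.167,0.357,0.403],"trq":[6.283,1.493,1.651]}
{"k":28,"\u03b8":[-0.704,0.013,-0.775],"w":[0.167,-0.022,-0.104],"ee":[0.167,0.355,0.404],"trq":[6.151,1.49,1.66]}
{"k":29,"\u03b8":[-0.701,0.013,-0.777],"w":[0.172,-0.021,-0.099],"ee":[0.168,0.354,0.404],"trq":[6.044,1.487,1.668]}
{"k":30,"\u03b8":[-0.699,0.012,-0.778],"w":[0.174,-0.021,-0.093],"ee":[0.169,0.353,0.405],"trq":[5.957,1.484,1.675]}
{"k":31,"\u03b8":[-0.696,0.012,-0.779],"w":[0.172,-0.02,-0.088],"ee":[0.169,0.352,0.406],"trq":[5.887,1.482,1.681]}
{"k":32,"\u03b8":[-0.694,0.012,-0.781],"w":[0.169,-0.02,-0.083],"ee":[0.17,0.35,0.406],"trq":[5.831,1.479,1.686]}
{"k":33,"\u03b8":[-0.691,0.011,-0.782],"w":[0.164,-0.019,-0.078],"ee":[0.17,0.349,0.407],"trq":[5.787,1.478,1.691]}
{"k":34,"\u03b8":[-0.689,0.011,-0.783],"w":[0.158,-0.019,-0.073],"ee":[0.171,0.348,0.407],"trq":[5.751,1.476,1.695]}
{"k":35,"\u03b8":[-0.686,0.011,-0.784],"w":[0.152,-0.019,-0.068],"ee":[0.171,0.347,0.408],"trq":[5.723,1.474,1.699]}
{"k":36,"\u03b8":[-0.684,0.01,-0.785],"w":[0.145,-0.018,-0.063],"ee":[0.172,0.346,0.409],"trq":[5.701,1.473,1.702]}
{"k":37,"\u03b8":[-0.682,0.01,-0.786],"w":[0.137,-0.018,-0.059],"ee":[0.172,0.345,0.409],"trq":[5.684,1.472,1.705]}
{"k":38,"\u03b8":[-0.68,0.01,-0.787],"w":[0.13,-0.018,-0.055],"ee":[0.172,0.344,0.41],"trq":[6.072,4.963,5.264]}
{"k":39,"\u03b8":[-0.678,0.015,-0.787],"w":[0.119,0.727,0.043],"ee":[0.171,0.343,0.411],"trq":[5.563,0.641,0.831]}
{"k":40,"\u03b8":[-0.676,0.024,-0.786],"w":[0.117,0.37,0.141],"ee":[0.17,0.343,0.412]}
{"summary": "final ee position (m): 0.170 0.343 0.412"}


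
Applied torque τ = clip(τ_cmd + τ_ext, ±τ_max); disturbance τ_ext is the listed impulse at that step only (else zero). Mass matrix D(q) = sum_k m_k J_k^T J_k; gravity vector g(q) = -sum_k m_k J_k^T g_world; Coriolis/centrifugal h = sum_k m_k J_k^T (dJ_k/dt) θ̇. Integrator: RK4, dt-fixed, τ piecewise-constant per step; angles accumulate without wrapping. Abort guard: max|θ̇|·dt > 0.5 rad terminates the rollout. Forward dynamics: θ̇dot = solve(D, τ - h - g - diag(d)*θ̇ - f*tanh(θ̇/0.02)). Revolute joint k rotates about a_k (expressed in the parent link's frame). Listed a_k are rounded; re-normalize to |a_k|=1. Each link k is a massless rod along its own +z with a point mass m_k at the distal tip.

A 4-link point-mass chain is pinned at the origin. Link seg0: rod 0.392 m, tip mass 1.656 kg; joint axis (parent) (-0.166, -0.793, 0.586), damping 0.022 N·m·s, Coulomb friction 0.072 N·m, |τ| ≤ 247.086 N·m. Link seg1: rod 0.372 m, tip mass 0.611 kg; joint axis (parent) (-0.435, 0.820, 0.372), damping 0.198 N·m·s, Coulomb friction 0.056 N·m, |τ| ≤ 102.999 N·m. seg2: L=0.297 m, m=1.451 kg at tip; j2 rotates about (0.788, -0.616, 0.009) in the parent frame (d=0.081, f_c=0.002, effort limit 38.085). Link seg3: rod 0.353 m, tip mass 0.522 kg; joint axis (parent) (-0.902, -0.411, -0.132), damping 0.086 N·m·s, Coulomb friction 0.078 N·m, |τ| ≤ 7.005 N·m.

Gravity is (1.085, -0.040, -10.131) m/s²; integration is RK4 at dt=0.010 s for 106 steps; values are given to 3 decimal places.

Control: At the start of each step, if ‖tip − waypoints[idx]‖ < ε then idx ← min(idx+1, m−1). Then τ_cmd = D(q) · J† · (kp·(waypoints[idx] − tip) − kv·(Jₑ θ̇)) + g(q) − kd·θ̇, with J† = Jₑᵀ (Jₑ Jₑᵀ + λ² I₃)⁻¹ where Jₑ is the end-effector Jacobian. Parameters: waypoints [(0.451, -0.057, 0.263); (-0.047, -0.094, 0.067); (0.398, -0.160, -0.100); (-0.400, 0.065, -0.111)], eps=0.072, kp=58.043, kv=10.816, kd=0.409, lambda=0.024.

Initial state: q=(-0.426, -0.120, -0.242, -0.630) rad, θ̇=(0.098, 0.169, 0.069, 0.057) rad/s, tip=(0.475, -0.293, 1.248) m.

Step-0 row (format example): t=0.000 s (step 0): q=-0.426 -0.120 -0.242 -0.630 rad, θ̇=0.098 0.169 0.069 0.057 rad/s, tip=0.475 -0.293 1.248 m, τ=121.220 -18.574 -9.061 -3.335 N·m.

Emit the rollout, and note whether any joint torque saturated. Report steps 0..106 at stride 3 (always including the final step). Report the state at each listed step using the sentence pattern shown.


t=0.030 s (step 3): q=-0.374 -0.088 -0.279 -0.767 rad, θ̇=3.054 2.059 -1.827 -7.834 rad/s, tip=0.475 -0.282 1.227 m, τ=60.700 -6.950 -4.795 0.135 N·m.
t=0.060 s (step 6): q=-0.266 -0.001 -0.321 -1.032 rad, θ̇=3.891 3.517 -0.869 -9.279 rad/s, tip=0.468 -0.250 1.174 m, τ=9.604 1.537 -1.759 0.400 N·m.
t=0.090 s (step 9): q=-0.154 0.111 -0.335 -1.300 rad, θ̇=3.462 3.847 -0.111 -8.442 rad/s, tip=0.455 -0.200 1.108 m, τ=-17.116 2.686 1.002 0.477 N·m.
t=0.120 s (step 12): q=-0.062 0.224 -0.333 -1.535 rad, θ̇=2.631 3.629 0.138 -7.215 rad/s, tip=0.440 -0.145 1.037 m, τ=-29.177 1.127 2.941 0.855 N·m.
t=0.150 s (step 15): q=0.004 0.328 -0.328 -1.734 rad, θ̇=1.753 3.288 0.240 -6.135 rad/s, tip=0.426 -0.095 0.967 m, τ=-33.107 -1.077 4.089 1.347 N·m.
t=0.180 s (step 18): q=0.044 0.421 -0.319 -1.905 rad, θ̇=0.930 2.947 0.332 -5.279 rad/s, tip=0.414 -0.054 0.899 m, τ=-32.480 -3.365 4.746 1.771 N·m.
t=0.210 s (step 21): q=0.060 0.504 -0.308 -2.053 rad, θ̇=0.190 2.627 0.433 -4.598 rad/s, tip=0.407 -0.024 0.835 m, τ=-29.270 -5.589 5.130 2.027 N·m.
t=0.240 s (step 24): q=0.056 0.579 -0.293 -2.182 rad, θ̇=-0.460 2.334 0.551 -4.025 rad/s, tip=0.405 -0.002 0.775 m, τ=-24.598 -7.715 5.360 2.078 N·m.
t=0.270 s (step 27): q=0.033 0.644 -0.275 -2.295 rad, θ̇=-1.023 2.051 0.664 -3.526 rad/s, tip=0.408 0.011 0.718 m, τ=-19.083 -9.663 5.476 1.934 N·m.
t=0.300 s (step 30): q=-0.005 0.702 -0.254 -2.394 rad, θ̇=-1.499 1.769 0.761 -3.091 rad/s, tip=0.414 0.018 0.666 m, τ=-13.135 -11.359 5.492 1.635 N·m.
t=0.330 s (step 33): q=-0.056 0.751 -0.230 -2.481 rad, θ̇=-1.893 1.481 0.837 -2.724 rad/s, tip=0.424 0.019 0.618 m, τ=-7.108 -12.735 5.410 1.233 N·m.
t=0.360 s (step 36): q=-0.117 0.791 -0.204 -2.559 rad, θ̇=-2.208 1.184 0.881 -2.437 rad/s, tip=0.437 0.016 0.574 m, τ=-1.369 -13.738 5.243 0.780 N·m.
t=0.390 s (step 39): q=-0.187 0.822 -0.177 -2.629 rad, θ̇=-2.454 0.880 0.888 -2.241 rad/s, tip=0.451 0.009 0.532 m, τ=3.654 -14.339 5.015 0.323 N·m.
t=0.420 s (step 42): q=-0.264 0.843 -0.151 -2.694 rad, θ̇=-2.646 0.569 0.854 -2.145 rad/s, tip=0.465 -0.001 0.494 m, τ=7.429 -14.487 4.742 -0.101 N·m.
t=0.450 s (step 45): q=-0.346 0.856 -0.127 -2.758 rad, θ̇=-2.809 0.256 0.764 -2.163 rad/s, tip=0.479 -0.014 0.458 m, τ=9.325 -13.903 4.338 -0.466 N·m.
t=0.480 s (step 48): q=-0.432 0.859 -0.106 -2.825 rad, θ̇=-2.973 -0.050 0.570 -2.308 rad/s, tip=0.492 -0.027 0.425 m, τ=9.477 -11.417 3.203 -0.753 N·m.
t=0.510 s (step 51): q=-0.524 0.853 -0.095 -2.898 rad, θ̇=-3.129 -0.273 0.114 -2.517 rad/s, tip=0.505 -0.041 0.394 m, τ=15.203 -4.283 -0.707 -0.984 N·m.
t=0.540 s (step 54): q=-0.618 0.846 -0.104 -2.973 rad, θ̇=-3.040 -0.142 -0.742 -2.373 rad/s, tip=0.517 -0.055 0.365 m, τ=38.051 1.793 -5.641 -1.306 N·m.
t=0.570 s (step 57): q=-0.702 0.850 -0.138 -3.034 rad, θ̇=-2.519 0.418 -1.437 -1.644 rad/s, tip=0.527 -0.068 0.335 m, τ=53.987 -1.376 -5.467 -1.743 N·m.
t=0.600 s (step 60): q=-0.767 0.872 -0.186 -3.071 rad, θ̇=-1.848 1.020 -1.730 -0.859 rad/s, tip=0.534 -0.079 0.307 m, τ=57.306 -5.895 -3.589 -2.057 N·m.
t=0.630 s (step 63): q=-0.813 0.909 -0.240 -3.087 rad, θ̇=-1.226 1.457 -1.856 -0.297 rad/s, tip=0.536 -0.086 0.281 m, τ=54.975 -8.684 -2.075 -2.183 N·m.
t=0.660 s (step 66): q=-0.842 0.957 -0.297 -3.091 rad, θ̇=-0.707 1.723 -1.947 0.032 rad/s, tip=0.535 -0.090 0.258 m, τ=50.048 -9.944 -1.079 -2.159 N·m.
t=0.690 s (step 69): q=-0.857 1.011 -0.357 -3.088 rad, θ̇=-0.303 1.858 -2.042 0.139 rad/s, tip=0.531 -0.089 0.240 m, τ=43.512 -10.375 -0.359 -1.999 N·m.
t=0.720 s (step 72): q=-0.861 1.068 -0.419 -3.083 rad, θ̇=-0.005 1.915 -2.099 0.162 rad/s, tip=0.525 -0.085 0.226 m, τ=36.687 -10.554 0.218 -1.832 N·m.
t=0.750 s (step 75): q=-0.858 1.125 -0.483 -3.079 rad, θ̇=0.190 1.905 -2.127 0.113 rad/s, tip=0.518 -0.079 0.216 m, τ=29.929 -10.784 0.781 -1.673 N·m.
t=0.780 s (step 78): q=-0.851 1.182 -0.546 -3.077 rad, θ̇=0.291 1.842 -2.109 0.015 rad/s, tip=0.510 -0.071 0.209 m, τ=23.882 -11.142 1.318 -1.538 N·m.
t=0.810 s (step 81): q=-0.842 1.235 -0.609 -3.078 rad, θ̇=0.317 1.736 -2.042 -0.061 rad/s, tip=0.502 -0.062 0.204 m, τ=19.300 -11.413 1.684 -1.491 N·m.
t=0.840 s (step 84): q=-0.832 1.285 -0.669 -3.081 rad, θ̇=0.281 1.588 -1.962 -0.166 rad/s, tip=0.494 -0.054 0.201 m, τ=15.872 -11.506 1.901 -1.462 N·m.
t=0.870 s (step 87): q=-0.825 1.330 -0.726 -3.088 rad, θ̇=0.202 1.416 -1.875 -0.292 rad/s, tip=0.487 -0.046 0.199 m, τ=13.619 -11.301 1.918 -1.444 N·m.
t=0.900 s (step 90): q=-0.821 1.370 -0.781 -3.099 rad, θ̇=0.097 1.235 -1.786 -0.418 rad/s, tip=0.480 -0.040 0.198 m, τ=12.364 -10.759 1.735 -1.441 N·m.
t=0.930 s (step 93): q=-0.819 1.405 -0.834 -3.113 rad, θ̇=-0.018 1.062 -1.703 -0.529 rad/s, tip=0.474 -0.035 0.197 m, τ=11.830 -9.934 1.393 -1.453 N·m.
t=0.960 s (step 96): q=-0.822 1.434 -0.884 -3.130 rad, θ̇=-0.131 0.907 -1.629 -0.620 rad/s, tip=0.469 -0.031 0.197 m, τ=11.755 -8.916 0.946 -1.477 N·m.
t=0.990 s (step 99): q=-0.827 1.459 -0.932 -3.150 rad, θ̇=-0.237 0.777 -1.574 -0.697 rad/s, tip=0.465 -0.029 0.198 m, τ=-99.573 99.808 -38.085 -1.443 N·m.
t=1.020 s (step 102): q=-0.908 1.580 -1.039 -3.271 rad, θ̇=-4.792 8.030 -3.751 -6.216 rad/s, tip=0.451 -0.022 0.188 m, τ=129.598 102.999 -38.085 0.807 N·m.
t=1.050 s (step 105): q=-1.022 1.949 -1.016 -3.348 rad, θ̇=-2.476 16.151 5.750 1.895 rad/s, tip=0.404 0.016 0.140 m, τ=107.079 75.594 -38.085 -3.283 N·m.
t=1.060 s (step 106): q=-1.046 2.119 -0.948 -3.319 rad, θ̇=-2.289 17.723 8.031 4.098 rad/s, tip=0.371 0.036 0.120 m.
any joint saturated: yes


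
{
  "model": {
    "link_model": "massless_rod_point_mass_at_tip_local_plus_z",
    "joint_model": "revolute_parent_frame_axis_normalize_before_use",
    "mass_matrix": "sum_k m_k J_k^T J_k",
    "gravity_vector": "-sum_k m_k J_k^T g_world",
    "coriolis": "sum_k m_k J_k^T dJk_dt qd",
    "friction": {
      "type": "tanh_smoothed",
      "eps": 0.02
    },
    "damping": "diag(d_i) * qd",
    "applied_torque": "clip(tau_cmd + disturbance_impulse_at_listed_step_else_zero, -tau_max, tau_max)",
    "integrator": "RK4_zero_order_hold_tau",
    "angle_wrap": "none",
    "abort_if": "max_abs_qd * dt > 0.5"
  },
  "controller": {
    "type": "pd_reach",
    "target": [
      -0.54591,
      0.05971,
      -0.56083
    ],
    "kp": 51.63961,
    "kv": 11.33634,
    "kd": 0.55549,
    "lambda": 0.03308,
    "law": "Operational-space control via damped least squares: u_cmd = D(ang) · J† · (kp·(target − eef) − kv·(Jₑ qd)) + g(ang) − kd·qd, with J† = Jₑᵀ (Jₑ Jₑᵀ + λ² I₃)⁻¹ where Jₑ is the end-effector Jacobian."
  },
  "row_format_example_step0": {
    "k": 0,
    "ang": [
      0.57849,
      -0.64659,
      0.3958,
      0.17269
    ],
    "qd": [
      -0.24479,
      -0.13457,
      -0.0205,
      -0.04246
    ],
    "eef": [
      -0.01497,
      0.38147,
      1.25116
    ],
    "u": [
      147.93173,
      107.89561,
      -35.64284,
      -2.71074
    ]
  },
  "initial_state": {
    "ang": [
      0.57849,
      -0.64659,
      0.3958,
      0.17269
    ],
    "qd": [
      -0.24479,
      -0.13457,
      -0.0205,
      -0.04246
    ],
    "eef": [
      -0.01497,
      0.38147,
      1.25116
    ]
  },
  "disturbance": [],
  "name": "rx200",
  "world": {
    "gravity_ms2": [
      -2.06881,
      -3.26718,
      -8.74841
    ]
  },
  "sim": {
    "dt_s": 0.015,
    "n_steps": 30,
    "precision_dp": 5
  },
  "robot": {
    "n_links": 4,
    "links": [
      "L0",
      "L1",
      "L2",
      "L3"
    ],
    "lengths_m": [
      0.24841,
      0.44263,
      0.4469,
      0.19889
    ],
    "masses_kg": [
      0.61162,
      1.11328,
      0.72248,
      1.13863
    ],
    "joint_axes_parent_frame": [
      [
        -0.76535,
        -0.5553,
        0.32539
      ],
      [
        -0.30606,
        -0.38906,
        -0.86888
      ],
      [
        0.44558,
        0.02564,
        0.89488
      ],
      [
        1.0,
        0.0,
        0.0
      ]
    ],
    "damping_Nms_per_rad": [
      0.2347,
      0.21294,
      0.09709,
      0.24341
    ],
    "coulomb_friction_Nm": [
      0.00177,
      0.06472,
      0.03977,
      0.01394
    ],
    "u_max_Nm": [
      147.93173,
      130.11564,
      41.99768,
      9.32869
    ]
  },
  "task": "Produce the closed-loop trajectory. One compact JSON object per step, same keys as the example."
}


{"k":1,"ang":[0.57849,-0.63198,0.35225,0.28393],"qd":[0.26218,2.12222,-4.80001,13.44934],"eef":[-0.01766,0.37222,1.24928],"u":[147.93173,76.70499,-25.18093,-7.76777]}
{"k":2,"ang":[0.59026,-0.57627,0.34968,0.45929],"qd":[1.24657,5.31835,4.11741,10.11458],"eef":[-0.03588,0.35701,1.24024],"u":[147.93173,46.3735,-19.00723,-1.63224]}
{"k":3,"ang":[0.6146,-0.48689,0.42945,0.62772],"qd":[1.95343,6.59521,6.47119,12.04562],"eef":[-0.06539,0.34428,1.22189],"u":[121.95679,26.35697,-11.24454,0.22605]}
{"k":4,"ang":[0.64742,-0.38146,0.54249,0.81091],"qd":[2.38684,7.40575,8.32777,12.33972],"eef":[-0.10163,0.33751,1.19148],"u":[62.88741,11.29394,-5.42966,2.17777]}
{"k":5,"ang":[0.68305,-0.27024,0.66121,0.99849],"qd":[2.37229,7.35515,7.37784,12.63571],"eef":[-0.14254,0.33723,1.15106],"u":[21.8079,-0.45681,-0.35773,2.97808]}
{"k":6,"ang":[0.7174,-0.16189,0.76311,1.18616],"qd":[2.22854,7.03771,6.13029,12.41187],"eef":[-0.18651,0.34124,1.10395],"u":[-5.87534,-9.14927,3.05743,3.16388]}
{"k":7,"ang":[0.74935,-0.05968,0.8455,1.36947],"qd":[2.05132,6.55156,4.81017,12.07524],"eef":[-0.23176,0.34779,1.05268],"u":[-24.8256,-15.48467,5.35402,2.77537]}
{"k":8,"ang":[0.77859,0.03471,0.90881,1.54751],"qd":[1.86243,6.00838,3.6042,11.72381],"eef":[-0.27674,0.35557,0.99897],"u":[-38.30674,-20.14379,6.90657,2.01519]}
{"k":9,"ang":[0.80487,0.12113,0.95546,1.72049],"qd":[1.6489,5.50104,2.60129,11.40773],"eef":[-0.32029,0.36373,0.94403],"u":[-48.55177,-23.74105,7.97983,1.04142]}
{"k":10,"ang":[0.82759,0.20068,0.98872,1.88924],"qd":[1.38184,5.10708,1.83221,11.1646],"eef":[-0.36158,0.37176,0.88882],"u":[-57.21796,-26.84455,8.77093,-0.04193]}
{"k":11,"ang":[0.84571,0.27546,1.0119,2.05517],"qd":[1.02416,4.88596,1.27382,11.03205],"eef":[-0.40006,0.3794,0.83419],"u":[-65.80702,-30.0366,9.46557,-1.17535]}
{"k":12,"ang":[0.85749,0.34843,1.02764,2.22028],"qd":[0.52717,4.89244,0.85763,11.04841],"eef":[-0.4354,0.38665,0.78095],"u":[-76.15643,-34.04495,10.28374,-2.33167]}
{"k":13,"ang":[0.86031,0.42356,1.03721,2.38717],"qd":[-0.18682,5.21103,0.46509,11.24922],"eef":[-0.46738,0.39382,0.73002],"u":[-91.26105,-39.98925,11.52566,-3.50901]}
{"k":14,"ang":[0.84984,0.50674,1.03939,2.55896],"qd":[-1.25427,5.99802,-0.13919,11.64182],"eef":[-0.49564,0.40175,0.68263],"u":[-115.91791,-49.16743,13.40461,-4.7177]}
{"k":15,"ang":[0.81906,0.60717,1.02759,2.73777],"qd":[-2.76988,7.22177,-1.59812,12.03697],"eef":[-0.5188,0.41262,0.64073],"u":[-110.99826,-41.27966,10.10769,-5.71073]}
{"k":16,"ang":[0.76543,0.73106,0.98889,2.90515],"qd":[-3.94818,8.35537,-3.7931,10.1022],"eef":[-0.53296,0.4306,0.60769],"u":[118.32546,40.73695,-4.67404,-4.77937]}
{"k":17,"ang":[0.73248,0.84576,0.99505,2.9917],"qd":[-0.78569,7.52052,4.57176,2.00683],"eef":[-0.53948,0.45094,0.58161],"u":[108.73955,40.9044,-10.56645,-0.75675]}
{"k":18,"ang":[0.73572,0.9459,1.05861,2.98691],"qd":[1.09553,6.13708,4.07795,-2.53415],"eef":[-0.54919,0.46525,0.55389],"u":[93.86877,36.74266,-9.33641,1.56717]}
{"k":19,"ang":[0.76174,1.03536,1.12317,2.93035],"qd":[2.34027,5.90164,4.64503,-4.95893],"eef":[-0.56435,0.47644,0.52176],"u":[59.74873,15.7221,-2.95406,2.57092]}
{"k":20,"ang":[0.8069,1.11198,1.20036,2.86019],"qd":[3.6439,4.42744,5.68834,-4.44297],"eef":[-0.58424,0.48672,0.48391],"u":[17.1569,-13.98784,5.52719,1.77833]}
{"k":21,"ang":[0.8732,1.15131,1.29052,2.81623],"qd":[5.17513,0.93003,6.44276,-1.58837],"eef":[-0.60738,0.49581,0.44012],"u":[-19.09023,-33.08811,10.44858,-0.33082]}
{"k":22,"ang":[0.96243,1.1319,1.38915,2.81479],"qd":[6.79223,-3.56857,6.91544,1.15785],"eef":[-0.63213,0.50162,0.39183],"u":[-44.91965,-36.32659,11.00814,-2.32583]}
{"k":23,"ang":[1.07539,1.04479,1.48943,2.8414],"qd":[8.4402,-8.43351,6.33348,2.2041],"eef":[-0.65739,0.50323,0.34195],"u":[-67.65539,-31.23161,9.72645,-3.33842]}
{"k":24,"ang":[1.20883,0.88884,1.55918,2.87575],"qd":[9.42727,-12.66516,2.52863,2.43417],"eef":[-0.68139,0.50298,0.29282],"u":[-110.70359,-29.82937,9.96008,-3.8665]}
{"k":25,"ang":[1.32572,0.74109,1.59107,2.92827],"qd":[5.72664,-5.55667,3.60281,4.71738],"eef":[-0.70063,0.50377,0.24423],"u":[-65.68688,-14.84973,2.73449,-5.00926]}
{"k":26,"ang":[1.3885,0.71329,1.66428,2.99491],"qd":[2.70649,1.73077,6.21071,4.18944],"eef":[-0.71508,0.5019,0.19775],"u":[-13.01897,2.5123,-5.20089,-4.34732]}
{"k":27,"ang":[1.42549,0.74505,1.7202,3.03434],"qd":[2.23294,2.44617,1.15768,1.14168],"eef":[-0.7279,0.49654,0.15582],"u":[3.01518,8.48932,-4.05867,-2.50151]}
{"k":28,"ang":[1.45473,0.79465,1.72096,3.03706],"qd":[1.69241,4.05087,-1.19492,-0.72335],"eef":[-0.73963,0.48901,0.11624],"u":[1.22661,5.27904,-1.69415,-1.61975]}
{"k":29,"ang":[1.47914,0.8598,1.69257,3.01989],"qd":[1.58403,4.56528,-2.65302,-1.55602],"eef":[-0.74989,0.48004,0.07612],"u":[4.11398,2.81986,0.47674,-1.429]}
{"k":30,"ang":[1.50684,0.92376,1.65332,2.9918],"qd":[2.09924,4.01758,-2.47926,-2.1899],"eef":[-0.75871,0.46975,0.03463]}


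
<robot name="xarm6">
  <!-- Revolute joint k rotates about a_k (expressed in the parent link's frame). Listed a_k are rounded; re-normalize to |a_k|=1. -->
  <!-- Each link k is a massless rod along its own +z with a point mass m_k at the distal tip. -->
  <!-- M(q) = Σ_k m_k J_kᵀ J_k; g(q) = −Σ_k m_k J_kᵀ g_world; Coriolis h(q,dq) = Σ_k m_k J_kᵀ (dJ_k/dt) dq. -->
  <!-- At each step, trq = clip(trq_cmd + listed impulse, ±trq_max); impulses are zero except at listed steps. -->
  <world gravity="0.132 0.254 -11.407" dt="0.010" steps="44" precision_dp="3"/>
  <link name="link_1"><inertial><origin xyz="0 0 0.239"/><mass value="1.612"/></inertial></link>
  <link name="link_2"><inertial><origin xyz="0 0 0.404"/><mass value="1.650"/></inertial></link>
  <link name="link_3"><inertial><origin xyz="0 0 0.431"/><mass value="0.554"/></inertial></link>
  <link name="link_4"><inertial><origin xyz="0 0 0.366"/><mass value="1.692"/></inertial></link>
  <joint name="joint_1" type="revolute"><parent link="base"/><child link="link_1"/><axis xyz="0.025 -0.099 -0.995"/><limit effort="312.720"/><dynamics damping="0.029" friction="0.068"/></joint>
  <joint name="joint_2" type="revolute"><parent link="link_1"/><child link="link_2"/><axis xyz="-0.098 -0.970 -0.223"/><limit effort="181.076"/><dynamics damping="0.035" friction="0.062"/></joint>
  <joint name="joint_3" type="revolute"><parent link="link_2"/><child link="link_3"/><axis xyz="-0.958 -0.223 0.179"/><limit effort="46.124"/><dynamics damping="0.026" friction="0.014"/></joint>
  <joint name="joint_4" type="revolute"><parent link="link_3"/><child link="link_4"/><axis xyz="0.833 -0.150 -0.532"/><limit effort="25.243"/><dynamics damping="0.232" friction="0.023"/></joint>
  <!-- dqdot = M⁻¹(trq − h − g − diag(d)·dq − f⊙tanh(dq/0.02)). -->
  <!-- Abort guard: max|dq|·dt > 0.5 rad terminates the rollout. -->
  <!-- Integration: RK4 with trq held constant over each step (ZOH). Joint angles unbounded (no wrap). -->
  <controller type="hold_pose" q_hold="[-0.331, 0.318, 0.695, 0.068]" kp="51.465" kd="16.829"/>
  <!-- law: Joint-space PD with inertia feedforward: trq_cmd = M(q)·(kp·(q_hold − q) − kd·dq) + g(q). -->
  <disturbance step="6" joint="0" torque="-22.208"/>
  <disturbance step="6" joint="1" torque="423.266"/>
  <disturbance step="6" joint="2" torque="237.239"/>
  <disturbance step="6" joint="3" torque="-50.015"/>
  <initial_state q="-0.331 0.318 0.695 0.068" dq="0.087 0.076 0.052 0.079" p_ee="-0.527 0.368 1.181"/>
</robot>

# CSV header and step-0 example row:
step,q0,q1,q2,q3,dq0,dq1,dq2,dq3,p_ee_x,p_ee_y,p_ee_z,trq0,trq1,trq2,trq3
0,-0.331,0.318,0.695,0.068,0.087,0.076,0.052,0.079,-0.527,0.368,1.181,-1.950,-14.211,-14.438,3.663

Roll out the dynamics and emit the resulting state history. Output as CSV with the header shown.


step,q0,q1,q2,q3,dq0,dq1,dq2,dq3,p_ee_x,p_ee_y,p_ee_z,trq0,trq1,trq2,trq3
1,-0.330,0.319,0.695,0.069,0.063,0.062,0.038,0.036,-0.527,0.369,1.181,-1.879,-13.877,-14.157,3.593
2,-0.330,0.319,0.696,0.069,0.043,0.050,0.028,0.009,-0.528,0.369,1.181,-1.818,-13.585,-13.915,3.531
3,-0.329,0.320,0.696,0.069,0.029,0.039,0.023,-0.002,-0.528,0.369,1.180,-1.766,-13.330,-13.706,3.475
4,-0.329,0.320,0.696,0.069,0.018,0.030,0.021,-0.005,-0.528,0.370,1.180,-1.722,-13.108,-13.525,3.426
5,-0.329,0.320,0.696,0.069,0.011,0.022,0.019,-0.005,-0.528,0.370,1.180,-1.686,-12.915,-13.369,3.384
6,-0.329,0.320,0.697,0.069,0.006,0.016,0.017,-0.004,-0.529,0.370,1.179,-23.866,181.076,46.124,-25.243
7,-0.333,0.332,0.670,-0.004,-0.498,2.367,-5.364,-14.062,-0.532,0.372,1.177,2.137,-45.850,-23.216,8.220
8,-0.333,0.354,0.622,-0.123,0.248,1.926,-4.183,-9.992,-0.537,0.375,1.172,1.671,-41.517,-21.451,7.611
9,-0.329,0.371,0.585,-0.207,0.512,1.525,-3.161,-7.025,-0.541,0.376,1.168,1.310,-37.875,-19.892,7.076
10,-0.324,0.385,0.558,-0.267,0.559,1.189,-2.344,-4.898,-0.544,0.377,1.164,0.986,-34.718,-18.569,6.613
11,-0.318,0.395,0.538,-0.308,0.516,0.915,-1.708,-3.366,-0.547,0.377,1.162,0.681,-31.937,-17.464,6.219
12,-0.313,0.403,0.523,-0.335,0.441,0.693,-1.216,-2.250,-0.549,0.378,1.159,0.391,-29.471,-16.546,5.888
13,-0.309,0.409,0.513,-0.354,0.361,0.513,-0.837,-1.432,-0.550,0.378,1.158,0.119,-27.278,-15.781,5.611
14,-0.306,0.414,0.506,-0.365,0.285,0.366,-0.545,-0.827,-0.552,0.378,1.157,-0.133,-25.329,-15.143,5.381
15,-0.304,0.417,0.502,-0.371,0.219,0.247,-0.320,-0.380,-0.553,0.378,1.156,-0.363,-23.600,-14.606,5.189
16,-0.302,0.419,0.500,-0.373,0.162,0.149,-0.147,-0.049,-0.553,0.378,1.156,-0.570,-22.068,-14.154,5.028
17,-0.300,0.420,0.499,-0.372,0.115,0.071,-0.023,0.176,-0.554,0.378,1.156,-0.754,-20.716,-13.771,4.900
18,-0.300,0.420,0.499,-0.370,0.077,0.008,0.068,0.332,-0.554,0.378,1.156,-0.916,-19.527,-13.442,4.793
19,-0.299,0.420,0.500,-0.366,0.047,-0.042,0.134,0.441,-0.554,0.378,1.157,-1.056,-18.499,-13.161,4.702
20,-0.299,0.419,0.502,-0.361,0.024,-0.082,0.183,0.518,-0.554,0.378,1.157,-1.177,-17.602,-12.921,4.624
21,-0.298,0.418,0.504,-0.356,0.005,-0.114,0.219,0.571,-0.553,0.378,1.158,-1.284,-16.819,-12.717,4.557
22,-0.298,0.417,0.506,-0.350,-0.008,-0.139,0.244,0.607,-0.553,0.378,1.158,-1.382,-16.136,-12.543,4.498
23,-0.299,0.416,0.509,-0.344,-0.017,-0.158,0.260,0.629,-0.552,0.378,1.159,-1.471,-15.542,-12.395,4.447
24,-0.299,0.414,0.511,-0.337,-0.023,-0.172,0.271,0.642,-0.552,0.378,1.160,-1.547,-15.025,-12.270,4.402
25,-0.299,0.412,0.514,-0.331,-0.029,-0.183,0.278,0.648,-0.551,0.378,1.161,-1.612,-14.578,-12.165,4.362
26,-0.299,0.410,0.517,-0.324,-0.033,-0.191,0.282,0.649,-0.550,0.378,1.161,-1.666,-14.190,-12.076,4.327
27,-0.300,0.408,0.520,-0.318,-0.037,-0.197,0.284,0.646,-0.549,0.378,1.162,-1.711,-13.854,-12.002,4.295
28,-0.300,0.406,0.522,-0.311,-0.040,-0.201,0.284,0.640,-0.548,0.378,1.163,-1.747,-13.565,-11.941,4.266
29,-0.300,0.404,0.525,-0.305,-0.042,-0.203,0.283,0.633,-0.547,0.378,1.164,-1.776,-13.315,-11.892,4.239
30,-0.301,0.402,0.528,-0.299,-0.045,-0.204,0.281,0.624,-0.546,0.378,1.165,-1.799,-13.100,-11.852,4.215
31,-0.301,0.400,0.531,-0.293,-0.046,-0.203,0.279,0.614,-0.546,0.378,1.165,-1.817,-12.914,-11.820,4.193
32,-0.302,0.398,0.534,-0.287,-0.048,-0.202,0.276,0.603,-0.545,0.378,1.166,-1.830,-12.755,-11.796,4.172
33,-0.302,0.396,0.536,-0.281,-0.049,-0.200,0.272,0.592,-0.544,0.378,1.167,-1.840,-12.619,-11.778,4.153
34,-0.303,0.394,0.539,-0.275,-0.050,-0.198,0.268,0.581,-0.543,0.378,1.168,-1.846,-12.502,-11.766,4.135
35,-0.303,0.392,0.542,-0.269,-0.051,-0.194,0.264,0.570,-0.542,0.378,1.168,-1.849,-12.402,-11.758,4.118
36,-0.304,0.390,0.544,-0.263,-0.052,-0.191,0.260,0.559,-0.541,0.378,1.169,-1.850,-12.316,-11.754,4.102
37,-0.304,0.388,0.547,-0.258,-0.052,-0.187,0.256,0.548,-0.540,0.378,1.169,-1.850,-12.244,-11.753,4.087
38,-0.305,0.387,0.549,-0.252,-0.053,-0.183,0.252,0.537,-0.540,0.378,1.170,-1.848,-12.182,-11.756,4.073
39,-0.305,0.385,0.552,-0.247,-0.053,-0.179,0.248,0.526,-0.539,0.378,1.171,-1.844,-12.130,-11.761,4.059
40,-0.306,0.383,0.554,-0.242,-0.053,-0.175,0.244,0.516,-0.538,0.378,1.171,-1.840,-12.085,-11.767,4.046
41,-0.306,0.381,0.557,-0.237,-0.053,-0.170,0.239,0.505,-0.537,0.378,1.172,-1.834,-12.048,-11.776,4.033
42,-0.307,0.380,0.559,-0.232,-0.053,-0.166,0.235,0.495,-0.537,0.378,1.172,-1.828,-12.016,-11.786,4.020
43,-0.307,0.378,0.561,-0.227,-0.052,-0.161,0.231,0.485,-0.536,0.378,1.173,-1.822,-11.990,-11.797,4.009
44,-0.308,0.376,0.564,-0.222,-0.052,-0.157,0.227,0.476,-0.535,0.378,1.173,,,,
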